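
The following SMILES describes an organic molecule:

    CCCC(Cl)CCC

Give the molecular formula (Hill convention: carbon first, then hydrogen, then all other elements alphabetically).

C7H15Cl

Walk through each heavy atom and fill implicit hydrogens from standard valence (C 4, N 3, O 2, S 2, halogen 1):
  atom 1: C, bond orders sum to 1 (valence 4) → 3 H
  atom 2: C, bond orders sum to 2 (valence 4) → 2 H
  atom 3: C, bond orders sum to 2 (valence 4) → 2 H
  atom 4: C, bond orders sum to 3 (valence 4) → 1 H
  atom 5: Cl (halogen, monovalent) → 0 H
  atom 6: C, bond orders sum to 2 (valence 4) → 2 H
  atom 7: C, bond orders sum to 2 (valence 4) → 2 H
  atom 8: C, bond orders sum to 1 (valence 4) → 3 H
Totals → C:7, H:15, Cl:1.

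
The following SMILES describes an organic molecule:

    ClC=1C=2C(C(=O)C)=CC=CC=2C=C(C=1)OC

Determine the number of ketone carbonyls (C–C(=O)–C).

1

The ketone motif appears at heavy-atom position 5 in the SMILES.
Other groups present: 1 ether.
Ketone count: 1.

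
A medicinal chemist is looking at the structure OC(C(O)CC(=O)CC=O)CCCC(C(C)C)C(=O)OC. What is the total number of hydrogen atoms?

26

Walk through each heavy atom and fill implicit hydrogens from standard valence (C 4, N 3, O 2, S 2, halogen 1):
  atom 1: O, bond orders sum to 1 (valence 2) → 1 H
  atom 2: C, bond orders sum to 3 (valence 4) → 1 H
  atom 3: C, bond orders sum to 3 (valence 4) → 1 H
  atom 4: O, bond orders sum to 1 (valence 2) → 1 H
  atom 5: C, bond orders sum to 2 (valence 4) → 2 H
  atom 6: C, bond orders sum to 4 (valence 4) → 0 H
  atom 7: O, bond orders sum to 2 (valence 2) → 0 H
  atom 8: C, bond orders sum to 2 (valence 4) → 2 H
  atom 9: C, bond orders sum to 3 (valence 4) → 1 H
  atom 10: O, bond orders sum to 2 (valence 2) → 0 H
  atom 11: C, bond orders sum to 2 (valence 4) → 2 H
  atom 12: C, bond orders sum to 2 (valence 4) → 2 H
  atom 13: C, bond orders sum to 2 (valence 4) → 2 H
  atom 14: C, bond orders sum to 3 (valence 4) → 1 H
  atom 15: C, bond orders sum to 3 (valence 4) → 1 H
  atom 16: C, bond orders sum to 1 (valence 4) → 3 H
  atom 17: C, bond orders sum to 1 (valence 4) → 3 H
  atom 18: C, bond orders sum to 4 (valence 4) → 0 H
  atom 19: O, bond orders sum to 2 (valence 2) → 0 H
  atom 20: O, bond orders sum to 2 (valence 2) → 0 H
  atom 21: C, bond orders sum to 1 (valence 4) → 3 H
Total hydrogens: 26.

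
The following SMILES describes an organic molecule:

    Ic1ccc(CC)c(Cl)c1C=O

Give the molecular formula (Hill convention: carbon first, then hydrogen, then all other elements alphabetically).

Walk through each heavy atom and fill implicit hydrogens from standard valence (C 4, N 3, O 2, S 2, halogen 1); for lowercase aromatic atoms, an aromatic c carries 1 H when it has two neighbours and 0 H with three, and aromatic n carries 0 H:
  atom 1: I (halogen, monovalent) → 0 H
  atom 2: aromatic c, 3 neighbours → 0 H
  atom 3: aromatic c, 2 neighbours → 1 H
  atom 4: aromatic c, 2 neighbours → 1 H
  atom 5: aromatic c, 3 neighbours → 0 H
  atom 6: C, bond orders sum to 2 (valence 4) → 2 H
  atom 7: C, bond orders sum to 1 (valence 4) → 3 H
  atom 8: aromatic c, 3 neighbours → 0 H
  atom 9: Cl (halogen, monovalent) → 0 H
  atom 10: aromatic c, 3 neighbours → 0 H
  atom 11: C, bond orders sum to 3 (valence 4) → 1 H
  atom 12: O, bond orders sum to 2 (valence 2) → 0 H
Totals → C:9, H:8, Cl:1, I:1, O:1.

C9H8ClIO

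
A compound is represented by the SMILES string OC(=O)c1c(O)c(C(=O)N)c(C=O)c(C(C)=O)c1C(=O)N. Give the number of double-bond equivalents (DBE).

Molecular formula: C12H10N2O7.
DoU = (2C + 2 + N − H − X) / 2, where X is the halogen count and O/S are ignored.
    = (2·12 + 2 + 2 − 10 − 0) / 2 = 18 / 2 = 9.

9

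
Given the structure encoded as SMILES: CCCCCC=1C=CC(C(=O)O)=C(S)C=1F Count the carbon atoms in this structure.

12

Count every carbon token in the SMILES (each C, including those in ring-closure positions and inside branches).
Carbon count: 12.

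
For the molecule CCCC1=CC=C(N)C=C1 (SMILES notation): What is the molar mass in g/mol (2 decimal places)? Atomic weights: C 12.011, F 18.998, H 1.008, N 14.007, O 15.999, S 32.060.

First, the molecular formula is C9H13N (counting implicit H from valence).
  C: 9 × 12.011 = 108.099
  H: 13 × 1.008 = 13.104
  N: 1 × 14.007 = 14.007
Sum: 9×12.011 + 13×1.008 + 1×14.007 = 135.210 → 135.21 g/mol.

135.21 g/mol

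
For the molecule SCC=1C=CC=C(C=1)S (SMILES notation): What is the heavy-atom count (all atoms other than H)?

9

Every atom symbol written in the SMILES (organic subset) is one heavy atom; implicit H are not written.
Heavy atoms by element → C:7, S:2.
Total: 9.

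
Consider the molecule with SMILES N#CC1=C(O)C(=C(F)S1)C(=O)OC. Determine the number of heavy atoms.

13

Every atom symbol written in the SMILES (organic subset) is one heavy atom; implicit H are not written.
Heavy atoms by element → C:7, F:1, N:1, O:3, S:1.
Total: 13.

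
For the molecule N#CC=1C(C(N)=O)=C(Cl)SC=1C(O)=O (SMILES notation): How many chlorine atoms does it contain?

Scan the SMILES for Cl atoms (remember two-letter symbols like Cl and Br are single atoms).
Chlorine count: 1.

1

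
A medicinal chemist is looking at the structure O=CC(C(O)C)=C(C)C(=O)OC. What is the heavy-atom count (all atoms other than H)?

12

Every atom symbol written in the SMILES (organic subset) is one heavy atom; implicit H are not written.
Heavy atoms by element → C:8, O:4.
Total: 12.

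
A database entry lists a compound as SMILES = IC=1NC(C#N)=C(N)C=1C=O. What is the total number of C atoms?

6

Count every carbon token in the SMILES (each C, including those in ring-closure positions and inside branches).
Carbon count: 6.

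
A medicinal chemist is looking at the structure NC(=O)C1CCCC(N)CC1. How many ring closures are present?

In SMILES, each pair of matching ring-closure digits denotes one ring-closing bond; the number of such bonds equals the number of independent rings.
Ring-closure bonds here: 1.

1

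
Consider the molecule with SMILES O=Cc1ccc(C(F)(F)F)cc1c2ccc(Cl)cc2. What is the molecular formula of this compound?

C14H8ClF3O

Walk through each heavy atom and fill implicit hydrogens from standard valence (C 4, N 3, O 2, S 2, halogen 1); for lowercase aromatic atoms, an aromatic c carries 1 H when it has two neighbours and 0 H with three, and aromatic n carries 0 H:
  atom 1: O, bond orders sum to 2 (valence 2) → 0 H
  atom 2: C, bond orders sum to 3 (valence 4) → 1 H
  atom 3: aromatic c, 3 neighbours → 0 H
  atom 4: aromatic c, 2 neighbours → 1 H
  atom 5: aromatic c, 2 neighbours → 1 H
  atom 6: aromatic c, 3 neighbours → 0 H
  atom 7: C, bond orders sum to 4 (valence 4) → 0 H
  atom 8: F (halogen, monovalent) → 0 H
  atom 9: F (halogen, monovalent) → 0 H
  atom 10: F (halogen, monovalent) → 0 H
  atom 11: aromatic c, 2 neighbours → 1 H
  atom 12: aromatic c, 3 neighbours → 0 H
  atom 13: aromatic c, 3 neighbours → 0 H
  atom 14: aromatic c, 2 neighbours → 1 H
  atom 15: aromatic c, 2 neighbours → 1 H
  atom 16: aromatic c, 3 neighbours → 0 H
  atom 17: Cl (halogen, monovalent) → 0 H
  atom 18: aromatic c, 2 neighbours → 1 H
  atom 19: aromatic c, 2 neighbours → 1 H
Totals → C:14, H:8, Cl:1, F:3, O:1.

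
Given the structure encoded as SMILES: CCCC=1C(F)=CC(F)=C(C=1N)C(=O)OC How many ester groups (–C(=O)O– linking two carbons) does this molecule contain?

1

The ester motif appears at heavy-atom position 13 in the SMILES.
Other groups present: 1 primary amine.
Ester count: 1.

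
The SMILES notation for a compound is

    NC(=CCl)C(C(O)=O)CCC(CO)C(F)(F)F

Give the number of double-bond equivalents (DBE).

Degree of unsaturation = (number of rings) + (number of π bonds).
Ring closures in the SMILES: 0.
π bonds: 2 double bonds (each 1 DoU) → 2 DoU from unsaturation.
Total DoU = 0 + 2 = 2.

2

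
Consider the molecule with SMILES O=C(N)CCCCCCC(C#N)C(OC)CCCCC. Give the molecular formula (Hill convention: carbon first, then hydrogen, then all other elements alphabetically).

C16H30N2O2

Walk through each heavy atom and fill implicit hydrogens from standard valence (C 4, N 3, O 2, S 2, halogen 1):
  atom 1: O, bond orders sum to 2 (valence 2) → 0 H
  atom 2: C, bond orders sum to 4 (valence 4) → 0 H
  atom 3: N, bond orders sum to 1 (valence 3) → 2 H
  atom 4: C, bond orders sum to 2 (valence 4) → 2 H
  atom 5: C, bond orders sum to 2 (valence 4) → 2 H
  atom 6: C, bond orders sum to 2 (valence 4) → 2 H
  atom 7: C, bond orders sum to 2 (valence 4) → 2 H
  atom 8: C, bond orders sum to 2 (valence 4) → 2 H
  atom 9: C, bond orders sum to 2 (valence 4) → 2 H
  atom 10: C, bond orders sum to 3 (valence 4) → 1 H
  atom 11: C, bond orders sum to 4 (valence 4) → 0 H
  atom 12: N, bond orders sum to 3 (valence 3) → 0 H
  atom 13: C, bond orders sum to 3 (valence 4) → 1 H
  atom 14: O, bond orders sum to 2 (valence 2) → 0 H
  atom 15: C, bond orders sum to 1 (valence 4) → 3 H
  atom 16: C, bond orders sum to 2 (valence 4) → 2 H
  atom 17: C, bond orders sum to 2 (valence 4) → 2 H
  atom 18: C, bond orders sum to 2 (valence 4) → 2 H
  atom 19: C, bond orders sum to 2 (valence 4) → 2 H
  atom 20: C, bond orders sum to 1 (valence 4) → 3 H
Totals → C:16, H:30, N:2, O:2.
In Hill order: C16H30N2O2.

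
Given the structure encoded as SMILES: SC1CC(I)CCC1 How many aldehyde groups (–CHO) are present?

0

Scan the SMILES for the aldehyde motif — none present.
Groups that are present: 1 thiol.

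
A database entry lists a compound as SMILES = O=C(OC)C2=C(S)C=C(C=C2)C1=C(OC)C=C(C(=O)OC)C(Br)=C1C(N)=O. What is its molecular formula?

Walk through each heavy atom and fill implicit hydrogens from standard valence (C 4, N 3, O 2, S 2, halogen 1):
  atom 1: O, bond orders sum to 2 (valence 2) → 0 H
  atom 2: C, bond orders sum to 4 (valence 4) → 0 H
  atom 3: O, bond orders sum to 2 (valence 2) → 0 H
  atom 4: C, bond orders sum to 1 (valence 4) → 3 H
  atom 5: C, bond orders sum to 4 (valence 4) → 0 H
  atom 6: C, bond orders sum to 4 (valence 4) → 0 H
  atom 7: S, bond orders sum to 1 (valence 2) → 1 H
  atom 8: C, bond orders sum to 3 (valence 4) → 1 H
  atom 9: C, bond orders sum to 4 (valence 4) → 0 H
  atom 10: C, bond orders sum to 3 (valence 4) → 1 H
  atom 11: C, bond orders sum to 3 (valence 4) → 1 H
  atom 12: C, bond orders sum to 4 (valence 4) → 0 H
  atom 13: C, bond orders sum to 4 (valence 4) → 0 H
  atom 14: O, bond orders sum to 2 (valence 2) → 0 H
  atom 15: C, bond orders sum to 1 (valence 4) → 3 H
  atom 16: C, bond orders sum to 3 (valence 4) → 1 H
  atom 17: C, bond orders sum to 4 (valence 4) → 0 H
  atom 18: C, bond orders sum to 4 (valence 4) → 0 H
  atom 19: O, bond orders sum to 2 (valence 2) → 0 H
  atom 20: O, bond orders sum to 2 (valence 2) → 0 H
  atom 21: C, bond orders sum to 1 (valence 4) → 3 H
  atom 22: C, bond orders sum to 4 (valence 4) → 0 H
  atom 23: Br (halogen, monovalent) → 0 H
  atom 24: C, bond orders sum to 4 (valence 4) → 0 H
  atom 25: C, bond orders sum to 4 (valence 4) → 0 H
  atom 26: N, bond orders sum to 1 (valence 3) → 2 H
  atom 27: O, bond orders sum to 2 (valence 2) → 0 H
Totals → C:18, H:16, Br:1, N:1, O:6, S:1.
In Hill order: C18H16BrNO6S.

C18H16BrNO6S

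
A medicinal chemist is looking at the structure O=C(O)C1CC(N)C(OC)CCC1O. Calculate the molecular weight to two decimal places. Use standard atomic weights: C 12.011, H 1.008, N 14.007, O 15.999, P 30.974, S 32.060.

203.24 g/mol

First, the molecular formula is C9H17NO4 (counting implicit H from valence).
  C: 9 × 12.011 = 108.099
  H: 17 × 1.008 = 17.136
  N: 1 × 14.007 = 14.007
  O: 4 × 15.999 = 63.996
Sum: 9×12.011 + 17×1.008 + 1×14.007 + 4×15.999 = 203.238 → 203.24 g/mol.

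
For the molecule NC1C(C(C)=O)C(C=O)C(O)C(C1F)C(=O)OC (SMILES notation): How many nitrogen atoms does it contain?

1

Scan the SMILES for N atoms (remember two-letter symbols like Cl and Br are single atoms).
Nitrogen count: 1.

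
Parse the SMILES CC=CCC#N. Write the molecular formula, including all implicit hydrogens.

C5H7N

Walk through each heavy atom and fill implicit hydrogens from standard valence (C 4, N 3, O 2, S 2, halogen 1):
  atom 1: C, bond orders sum to 1 (valence 4) → 3 H
  atom 2: C, bond orders sum to 3 (valence 4) → 1 H
  atom 3: C, bond orders sum to 3 (valence 4) → 1 H
  atom 4: C, bond orders sum to 2 (valence 4) → 2 H
  atom 5: C, bond orders sum to 4 (valence 4) → 0 H
  atom 6: N, bond orders sum to 3 (valence 3) → 0 H
Totals → C:5, H:7, N:1.
In Hill order: C5H7N.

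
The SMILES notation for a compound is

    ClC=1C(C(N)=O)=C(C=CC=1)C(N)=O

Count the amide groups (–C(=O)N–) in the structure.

The amide motif appears at heavy-atom positions 4, 11 in the SMILES.
Amide count: 2.

2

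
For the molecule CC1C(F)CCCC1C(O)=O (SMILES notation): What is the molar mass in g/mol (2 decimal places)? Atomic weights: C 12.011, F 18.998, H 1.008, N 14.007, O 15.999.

160.19 g/mol

First, the molecular formula is C8H13FO2 (counting implicit H from valence).
  C: 8 × 12.011 = 96.088
  F: 1 × 18.998 = 18.998
  H: 13 × 1.008 = 13.104
  O: 2 × 15.999 = 31.998
Sum: 8×12.011 + 1×18.998 + 13×1.008 + 2×15.999 = 160.188 → 160.19 g/mol.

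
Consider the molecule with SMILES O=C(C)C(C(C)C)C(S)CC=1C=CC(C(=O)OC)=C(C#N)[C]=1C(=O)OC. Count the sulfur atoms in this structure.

Scan the SMILES for S atoms (remember two-letter symbols like Cl and Br are single atoms).
Sulfur count: 1.

1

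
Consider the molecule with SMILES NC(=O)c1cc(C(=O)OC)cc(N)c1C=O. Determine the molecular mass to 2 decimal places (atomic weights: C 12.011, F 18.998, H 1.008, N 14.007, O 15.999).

222.20 g/mol

First, the molecular formula is C10H10N2O4 (counting implicit H from valence).
  C: 10 × 12.011 = 120.110
  H: 10 × 1.008 = 10.080
  N: 2 × 14.007 = 28.014
  O: 4 × 15.999 = 63.996
Sum: 10×12.011 + 10×1.008 + 2×14.007 + 4×15.999 = 222.200 → 222.20 g/mol.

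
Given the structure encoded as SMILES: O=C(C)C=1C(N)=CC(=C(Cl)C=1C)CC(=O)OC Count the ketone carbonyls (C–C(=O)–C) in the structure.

1

The ketone motif appears at heavy-atom position 2 in the SMILES.
Other groups present: 1 ester, 1 primary amine.
Ketone count: 1.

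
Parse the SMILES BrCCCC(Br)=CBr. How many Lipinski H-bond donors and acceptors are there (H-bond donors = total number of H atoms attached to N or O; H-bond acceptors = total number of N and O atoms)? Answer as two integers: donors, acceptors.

0, 0

Donors: find every N or O and count the H atoms it carries.
  (no N or O atoms present)
Lipinski HBD = 0.
Acceptors: N atoms = 0, O atoms = 0 → HBA = 0.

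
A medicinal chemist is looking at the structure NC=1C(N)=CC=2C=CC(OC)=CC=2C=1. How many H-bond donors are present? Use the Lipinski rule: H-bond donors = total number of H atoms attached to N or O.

4

Donors: find every N or O and count the H atoms it carries.
  atom 1 (N): bond orders sum to 1 → 2 H
  atom 4 (N): bond orders sum to 1 → 2 H
  atom 10 (O): bond orders sum to 2 → 0 H
Lipinski HBD = 4.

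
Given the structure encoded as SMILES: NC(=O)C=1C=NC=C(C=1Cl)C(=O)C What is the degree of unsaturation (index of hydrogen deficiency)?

6

Molecular formula: C8H7ClN2O2.
DoU = (2C + 2 + N − H − X) / 2, where X is the halogen count and O/S are ignored.
    = (2·8 + 2 + 2 − 7 − 1) / 2 = 12 / 2 = 6.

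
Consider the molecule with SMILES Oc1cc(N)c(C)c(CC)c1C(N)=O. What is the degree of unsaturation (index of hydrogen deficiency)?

5

Molecular formula: C10H14N2O2.
DoU = (2C + 2 + N − H − X) / 2, where X is the halogen count and O/S are ignored.
    = (2·10 + 2 + 2 − 14 − 0) / 2 = 10 / 2 = 5.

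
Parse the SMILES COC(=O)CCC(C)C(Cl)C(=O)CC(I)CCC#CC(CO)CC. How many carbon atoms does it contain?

18

Count every carbon token in the SMILES (each C, including those in ring-closure positions and inside branches).
Carbon count: 18.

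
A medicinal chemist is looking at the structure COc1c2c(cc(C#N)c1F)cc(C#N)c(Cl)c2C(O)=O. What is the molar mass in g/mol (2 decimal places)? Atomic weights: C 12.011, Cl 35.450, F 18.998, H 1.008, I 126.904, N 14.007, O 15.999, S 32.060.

First, the molecular formula is C14H6ClFN2O3 (counting implicit H from valence).
  C: 14 × 12.011 = 168.154
  Cl: 1 × 35.450 = 35.450
  F: 1 × 18.998 = 18.998
  H: 6 × 1.008 = 6.048
  N: 2 × 14.007 = 28.014
  O: 3 × 15.999 = 47.997
Sum: 14×12.011 + 1×35.450 + 1×18.998 + 6×1.008 + 2×14.007 + 3×15.999 = 304.661 → 304.66 g/mol.

304.66 g/mol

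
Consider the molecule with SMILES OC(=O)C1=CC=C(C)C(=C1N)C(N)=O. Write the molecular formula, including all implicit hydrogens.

C9H10N2O3

Walk through each heavy atom and fill implicit hydrogens from standard valence (C 4, N 3, O 2, S 2, halogen 1):
  atom 1: O, bond orders sum to 1 (valence 2) → 1 H
  atom 2: C, bond orders sum to 4 (valence 4) → 0 H
  atom 3: O, bond orders sum to 2 (valence 2) → 0 H
  atom 4: C, bond orders sum to 4 (valence 4) → 0 H
  atom 5: C, bond orders sum to 3 (valence 4) → 1 H
  atom 6: C, bond orders sum to 3 (valence 4) → 1 H
  atom 7: C, bond orders sum to 4 (valence 4) → 0 H
  atom 8: C, bond orders sum to 1 (valence 4) → 3 H
  atom 9: C, bond orders sum to 4 (valence 4) → 0 H
  atom 10: C, bond orders sum to 4 (valence 4) → 0 H
  atom 11: N, bond orders sum to 1 (valence 3) → 2 H
  atom 12: C, bond orders sum to 4 (valence 4) → 0 H
  atom 13: N, bond orders sum to 1 (valence 3) → 2 H
  atom 14: O, bond orders sum to 2 (valence 2) → 0 H
Totals → C:9, H:10, N:2, O:3.
In Hill order: C9H10N2O3.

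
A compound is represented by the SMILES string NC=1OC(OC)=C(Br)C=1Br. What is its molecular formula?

Walk through each heavy atom and fill implicit hydrogens from standard valence (C 4, N 3, O 2, S 2, halogen 1):
  atom 1: N, bond orders sum to 1 (valence 3) → 2 H
  atom 2: C, bond orders sum to 4 (valence 4) → 0 H
  atom 3: O, bond orders sum to 2 (valence 2) → 0 H
  atom 4: C, bond orders sum to 4 (valence 4) → 0 H
  atom 5: O, bond orders sum to 2 (valence 2) → 0 H
  atom 6: C, bond orders sum to 1 (valence 4) → 3 H
  atom 7: C, bond orders sum to 4 (valence 4) → 0 H
  atom 8: Br (halogen, monovalent) → 0 H
  atom 9: C, bond orders sum to 4 (valence 4) → 0 H
  atom 10: Br (halogen, monovalent) → 0 H
Totals → C:5, H:5, Br:2, N:1, O:2.
In Hill order: C5H5Br2NO2.

C5H5Br2NO2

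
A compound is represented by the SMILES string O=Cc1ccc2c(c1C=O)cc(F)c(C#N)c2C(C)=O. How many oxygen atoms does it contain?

3

Scan the SMILES for O atoms (remember two-letter symbols like Cl and Br are single atoms).
Oxygen count: 3.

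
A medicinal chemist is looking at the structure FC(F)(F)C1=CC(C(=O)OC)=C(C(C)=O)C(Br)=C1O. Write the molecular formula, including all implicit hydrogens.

Walk through each heavy atom and fill implicit hydrogens from standard valence (C 4, N 3, O 2, S 2, halogen 1):
  atom 1: F (halogen, monovalent) → 0 H
  atom 2: C, bond orders sum to 4 (valence 4) → 0 H
  atom 3: F (halogen, monovalent) → 0 H
  atom 4: F (halogen, monovalent) → 0 H
  atom 5: C, bond orders sum to 4 (valence 4) → 0 H
  atom 6: C, bond orders sum to 3 (valence 4) → 1 H
  atom 7: C, bond orders sum to 4 (valence 4) → 0 H
  atom 8: C, bond orders sum to 4 (valence 4) → 0 H
  atom 9: O, bond orders sum to 2 (valence 2) → 0 H
  atom 10: O, bond orders sum to 2 (valence 2) → 0 H
  atom 11: C, bond orders sum to 1 (valence 4) → 3 H
  atom 12: C, bond orders sum to 4 (valence 4) → 0 H
  atom 13: C, bond orders sum to 4 (valence 4) → 0 H
  atom 14: C, bond orders sum to 1 (valence 4) → 3 H
  atom 15: O, bond orders sum to 2 (valence 2) → 0 H
  atom 16: C, bond orders sum to 4 (valence 4) → 0 H
  atom 17: Br (halogen, monovalent) → 0 H
  atom 18: C, bond orders sum to 4 (valence 4) → 0 H
  atom 19: O, bond orders sum to 1 (valence 2) → 1 H
Totals → C:11, H:8, Br:1, F:3, O:4.
In Hill order: C11H8BrF3O4.

C11H8BrF3O4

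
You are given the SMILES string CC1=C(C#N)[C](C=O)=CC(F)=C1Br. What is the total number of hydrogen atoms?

Walk through each heavy atom and fill implicit hydrogens from standard valence (C 4, N 3, O 2, S 2, halogen 1):
  atom 1: C, bond orders sum to 1 (valence 4) → 3 H
  atom 2: C, bond orders sum to 4 (valence 4) → 0 H
  atom 3: C, bond orders sum to 4 (valence 4) → 0 H
  atom 4: C, bond orders sum to 4 (valence 4) → 0 H
  atom 5: N, bond orders sum to 3 (valence 3) → 0 H
  atom 6: C with explicit H count 0
  atom 7: C, bond orders sum to 3 (valence 4) → 1 H
  atom 8: O, bond orders sum to 2 (valence 2) → 0 H
  atom 9: C, bond orders sum to 3 (valence 4) → 1 H
  atom 10: C, bond orders sum to 4 (valence 4) → 0 H
  atom 11: F (halogen, monovalent) → 0 H
  atom 12: C, bond orders sum to 4 (valence 4) → 0 H
  atom 13: Br (halogen, monovalent) → 0 H
Total hydrogens: 5.

5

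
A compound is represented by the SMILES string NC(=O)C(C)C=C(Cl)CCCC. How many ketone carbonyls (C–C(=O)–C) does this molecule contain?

Scan the SMILES for the ketone motif — none present.
Groups that are present: 1 alkene, 1 amide.

0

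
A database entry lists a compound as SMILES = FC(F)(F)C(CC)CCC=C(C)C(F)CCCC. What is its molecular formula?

Walk through each heavy atom and fill implicit hydrogens from standard valence (C 4, N 3, O 2, S 2, halogen 1):
  atom 1: F (halogen, monovalent) → 0 H
  atom 2: C, bond orders sum to 4 (valence 4) → 0 H
  atom 3: F (halogen, monovalent) → 0 H
  atom 4: F (halogen, monovalent) → 0 H
  atom 5: C, bond orders sum to 3 (valence 4) → 1 H
  atom 6: C, bond orders sum to 2 (valence 4) → 2 H
  atom 7: C, bond orders sum to 1 (valence 4) → 3 H
  atom 8: C, bond orders sum to 2 (valence 4) → 2 H
  atom 9: C, bond orders sum to 2 (valence 4) → 2 H
  atom 10: C, bond orders sum to 3 (valence 4) → 1 H
  atom 11: C, bond orders sum to 4 (valence 4) → 0 H
  atom 12: C, bond orders sum to 1 (valence 4) → 3 H
  atom 13: C, bond orders sum to 3 (valence 4) → 1 H
  atom 14: F (halogen, monovalent) → 0 H
  atom 15: C, bond orders sum to 2 (valence 4) → 2 H
  atom 16: C, bond orders sum to 2 (valence 4) → 2 H
  atom 17: C, bond orders sum to 2 (valence 4) → 2 H
  atom 18: C, bond orders sum to 1 (valence 4) → 3 H
Totals → C:14, H:24, F:4.
In Hill order: C14H24F4.

C14H24F4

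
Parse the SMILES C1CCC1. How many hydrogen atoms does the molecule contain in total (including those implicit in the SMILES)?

8

Walk through each heavy atom and fill implicit hydrogens from standard valence (C 4, N 3, O 2, S 2, halogen 1):
  atom 1: C, bond orders sum to 2 (valence 4) → 2 H
  atom 2: C, bond orders sum to 2 (valence 4) → 2 H
  atom 3: C, bond orders sum to 2 (valence 4) → 2 H
  atom 4: C, bond orders sum to 2 (valence 4) → 2 H
Total hydrogens: 8.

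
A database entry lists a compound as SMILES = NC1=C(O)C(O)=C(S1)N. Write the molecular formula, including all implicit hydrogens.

C4H6N2O2S

Walk through each heavy atom and fill implicit hydrogens from standard valence (C 4, N 3, O 2, S 2, halogen 1):
  atom 1: N, bond orders sum to 1 (valence 3) → 2 H
  atom 2: C, bond orders sum to 4 (valence 4) → 0 H
  atom 3: C, bond orders sum to 4 (valence 4) → 0 H
  atom 4: O, bond orders sum to 1 (valence 2) → 1 H
  atom 5: C, bond orders sum to 4 (valence 4) → 0 H
  atom 6: O, bond orders sum to 1 (valence 2) → 1 H
  atom 7: C, bond orders sum to 4 (valence 4) → 0 H
  atom 8: S, bond orders sum to 2 (valence 2) → 0 H
  atom 9: N, bond orders sum to 1 (valence 3) → 2 H
Totals → C:4, H:6, N:2, O:2, S:1.
In Hill order: C4H6N2O2S.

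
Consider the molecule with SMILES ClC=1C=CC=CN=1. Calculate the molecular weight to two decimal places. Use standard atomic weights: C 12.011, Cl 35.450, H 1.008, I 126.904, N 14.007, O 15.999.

113.54 g/mol

First, the molecular formula is C5H4ClN (counting implicit H from valence).
  C: 5 × 12.011 = 60.055
  Cl: 1 × 35.450 = 35.450
  H: 4 × 1.008 = 4.032
  N: 1 × 14.007 = 14.007
Sum: 5×12.011 + 1×35.450 + 4×1.008 + 1×14.007 = 113.544 → 113.54 g/mol.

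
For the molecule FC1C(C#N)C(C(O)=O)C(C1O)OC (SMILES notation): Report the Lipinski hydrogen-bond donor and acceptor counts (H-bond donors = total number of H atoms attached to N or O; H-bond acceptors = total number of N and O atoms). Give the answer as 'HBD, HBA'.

Donors: find every N or O and count the H atoms it carries.
  atom 5 (N): bond orders sum to 3 → 0 H
  atom 8 (O): bond orders sum to 1 → 1 H
  atom 9 (O): bond orders sum to 2 → 0 H
  atom 12 (O): bond orders sum to 1 → 1 H
  atom 13 (O): bond orders sum to 2 → 0 H
Lipinski HBD = 2.
Acceptors: N atoms = 1, O atoms = 4 → HBA = 5.

2, 5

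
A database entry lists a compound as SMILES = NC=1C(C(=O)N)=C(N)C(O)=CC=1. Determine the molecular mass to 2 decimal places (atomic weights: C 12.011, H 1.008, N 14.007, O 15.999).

167.17 g/mol

First, the molecular formula is C7H9N3O2 (counting implicit H from valence).
  C: 7 × 12.011 = 84.077
  H: 9 × 1.008 = 9.072
  N: 3 × 14.007 = 42.021
  O: 2 × 15.999 = 31.998
Sum: 7×12.011 + 9×1.008 + 3×14.007 + 2×15.999 = 167.168 → 167.17 g/mol.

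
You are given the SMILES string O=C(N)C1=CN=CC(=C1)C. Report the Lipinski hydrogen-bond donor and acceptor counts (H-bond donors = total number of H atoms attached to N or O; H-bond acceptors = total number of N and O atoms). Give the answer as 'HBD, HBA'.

2, 3

Donors: find every N or O and count the H atoms it carries.
  atom 1 (O): bond orders sum to 2 → 0 H
  atom 3 (N): bond orders sum to 1 → 2 H
  atom 6 (N): bond orders sum to 3 → 0 H
Lipinski HBD = 2.
Acceptors: N atoms = 2, O atoms = 1 → HBA = 3.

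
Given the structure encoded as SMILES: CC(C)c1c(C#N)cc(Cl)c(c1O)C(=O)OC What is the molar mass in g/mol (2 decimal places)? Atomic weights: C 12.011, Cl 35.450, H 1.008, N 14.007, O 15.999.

First, the molecular formula is C12H12ClNO3 (counting implicit H from valence).
  C: 12 × 12.011 = 144.132
  Cl: 1 × 35.450 = 35.450
  H: 12 × 1.008 = 12.096
  N: 1 × 14.007 = 14.007
  O: 3 × 15.999 = 47.997
Sum: 12×12.011 + 1×35.450 + 12×1.008 + 1×14.007 + 3×15.999 = 253.682 → 253.68 g/mol.

253.68 g/mol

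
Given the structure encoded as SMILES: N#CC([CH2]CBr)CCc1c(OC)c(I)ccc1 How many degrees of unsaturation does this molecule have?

Molecular formula: C13H15BrINO.
DoU = (2C + 2 + N − H − X) / 2, where X is the halogen count and O/S are ignored.
    = (2·13 + 2 + 1 − 15 − 2) / 2 = 12 / 2 = 6.

6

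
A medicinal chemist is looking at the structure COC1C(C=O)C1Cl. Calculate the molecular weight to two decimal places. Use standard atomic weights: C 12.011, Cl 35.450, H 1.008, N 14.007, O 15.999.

First, the molecular formula is C5H7ClO2 (counting implicit H from valence).
  C: 5 × 12.011 = 60.055
  Cl: 1 × 35.450 = 35.450
  H: 7 × 1.008 = 7.056
  O: 2 × 15.999 = 31.998
Sum: 5×12.011 + 1×35.450 + 7×1.008 + 2×15.999 = 134.559 → 134.56 g/mol.

134.56 g/mol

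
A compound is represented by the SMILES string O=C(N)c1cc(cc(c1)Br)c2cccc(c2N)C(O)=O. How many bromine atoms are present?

Scan the SMILES for Br atoms (remember two-letter symbols like Cl and Br are single atoms).
Bromine count: 1.

1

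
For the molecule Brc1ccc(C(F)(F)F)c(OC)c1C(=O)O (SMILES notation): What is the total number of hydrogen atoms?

Walk through each heavy atom and fill implicit hydrogens from standard valence (C 4, N 3, O 2, S 2, halogen 1); for lowercase aromatic atoms, an aromatic c carries 1 H when it has two neighbours and 0 H with three, and aromatic n carries 0 H:
  atom 1: Br (halogen, monovalent) → 0 H
  atom 2: aromatic c, 3 neighbours → 0 H
  atom 3: aromatic c, 2 neighbours → 1 H
  atom 4: aromatic c, 2 neighbours → 1 H
  atom 5: aromatic c, 3 neighbours → 0 H
  atom 6: C, bond orders sum to 4 (valence 4) → 0 H
  atom 7: F (halogen, monovalent) → 0 H
  atom 8: F (halogen, monovalent) → 0 H
  atom 9: F (halogen, monovalent) → 0 H
  atom 10: aromatic c, 3 neighbours → 0 H
  atom 11: O, bond orders sum to 2 (valence 2) → 0 H
  atom 12: C, bond orders sum to 1 (valence 4) → 3 H
  atom 13: aromatic c, 3 neighbours → 0 H
  atom 14: C, bond orders sum to 4 (valence 4) → 0 H
  atom 15: O, bond orders sum to 2 (valence 2) → 0 H
  atom 16: O, bond orders sum to 1 (valence 2) → 1 H
Total hydrogens: 6.

6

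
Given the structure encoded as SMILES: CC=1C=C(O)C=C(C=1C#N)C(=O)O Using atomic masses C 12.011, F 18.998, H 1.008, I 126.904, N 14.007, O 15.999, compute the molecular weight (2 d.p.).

177.16 g/mol

First, the molecular formula is C9H7NO3 (counting implicit H from valence).
  C: 9 × 12.011 = 108.099
  H: 7 × 1.008 = 7.056
  N: 1 × 14.007 = 14.007
  O: 3 × 15.999 = 47.997
Sum: 9×12.011 + 7×1.008 + 1×14.007 + 3×15.999 = 177.159 → 177.16 g/mol.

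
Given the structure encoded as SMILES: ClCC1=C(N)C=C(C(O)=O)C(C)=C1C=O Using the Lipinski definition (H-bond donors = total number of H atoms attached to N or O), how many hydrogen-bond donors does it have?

3

Donors: find every N or O and count the H atoms it carries.
  atom 5 (N): bond orders sum to 1 → 2 H
  atom 9 (O): bond orders sum to 1 → 1 H
  atom 10 (O): bond orders sum to 2 → 0 H
  atom 15 (O): bond orders sum to 2 → 0 H
Lipinski HBD = 3.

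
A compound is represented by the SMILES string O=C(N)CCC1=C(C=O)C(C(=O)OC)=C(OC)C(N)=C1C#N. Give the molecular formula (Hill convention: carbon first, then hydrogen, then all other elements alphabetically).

C14H15N3O5

Walk through each heavy atom and fill implicit hydrogens from standard valence (C 4, N 3, O 2, S 2, halogen 1):
  atom 1: O, bond orders sum to 2 (valence 2) → 0 H
  atom 2: C, bond orders sum to 4 (valence 4) → 0 H
  atom 3: N, bond orders sum to 1 (valence 3) → 2 H
  atom 4: C, bond orders sum to 2 (valence 4) → 2 H
  atom 5: C, bond orders sum to 2 (valence 4) → 2 H
  atom 6: C, bond orders sum to 4 (valence 4) → 0 H
  atom 7: C, bond orders sum to 4 (valence 4) → 0 H
  atom 8: C, bond orders sum to 3 (valence 4) → 1 H
  atom 9: O, bond orders sum to 2 (valence 2) → 0 H
  atom 10: C, bond orders sum to 4 (valence 4) → 0 H
  atom 11: C, bond orders sum to 4 (valence 4) → 0 H
  atom 12: O, bond orders sum to 2 (valence 2) → 0 H
  atom 13: O, bond orders sum to 2 (valence 2) → 0 H
  atom 14: C, bond orders sum to 1 (valence 4) → 3 H
  atom 15: C, bond orders sum to 4 (valence 4) → 0 H
  atom 16: O, bond orders sum to 2 (valence 2) → 0 H
  atom 17: C, bond orders sum to 1 (valence 4) → 3 H
  atom 18: C, bond orders sum to 4 (valence 4) → 0 H
  atom 19: N, bond orders sum to 1 (valence 3) → 2 H
  atom 20: C, bond orders sum to 4 (valence 4) → 0 H
  atom 21: C, bond orders sum to 4 (valence 4) → 0 H
  atom 22: N, bond orders sum to 3 (valence 3) → 0 H
Totals → C:14, H:15, N:3, O:5.
In Hill order: C14H15N3O5.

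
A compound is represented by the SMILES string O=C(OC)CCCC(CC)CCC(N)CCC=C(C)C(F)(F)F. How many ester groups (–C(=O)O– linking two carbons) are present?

The ester motif appears at heavy-atom position 2 in the SMILES.
Other groups present: 1 alkene, 1 primary amine.
Ester count: 1.

1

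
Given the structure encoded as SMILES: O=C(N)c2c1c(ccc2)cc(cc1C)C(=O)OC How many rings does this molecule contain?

2

In SMILES, each pair of matching ring-closure digits denotes one ring-closing bond; the number of such bonds equals the number of independent rings.
Ring-closure bonds here: 2.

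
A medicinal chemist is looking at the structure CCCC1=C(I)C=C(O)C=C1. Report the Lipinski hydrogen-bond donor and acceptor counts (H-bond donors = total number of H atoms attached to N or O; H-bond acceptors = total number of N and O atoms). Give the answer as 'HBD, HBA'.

Donors: find every N or O and count the H atoms it carries.
  atom 9 (O): bond orders sum to 1 → 1 H
Lipinski HBD = 1.
Acceptors: N atoms = 0, O atoms = 1 → HBA = 1.

1, 1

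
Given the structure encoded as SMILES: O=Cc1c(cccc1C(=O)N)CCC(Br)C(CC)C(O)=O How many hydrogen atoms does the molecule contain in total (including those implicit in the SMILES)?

18

Walk through each heavy atom and fill implicit hydrogens from standard valence (C 4, N 3, O 2, S 2, halogen 1); for lowercase aromatic atoms, an aromatic c carries 1 H when it has two neighbours and 0 H with three, and aromatic n carries 0 H:
  atom 1: O, bond orders sum to 2 (valence 2) → 0 H
  atom 2: C, bond orders sum to 3 (valence 4) → 1 H
  atom 3: aromatic c, 3 neighbours → 0 H
  atom 4: aromatic c, 3 neighbours → 0 H
  atom 5: aromatic c, 2 neighbours → 1 H
  atom 6: aromatic c, 2 neighbours → 1 H
  atom 7: aromatic c, 2 neighbours → 1 H
  atom 8: aromatic c, 3 neighbours → 0 H
  atom 9: C, bond orders sum to 4 (valence 4) → 0 H
  atom 10: O, bond orders sum to 2 (valence 2) → 0 H
  atom 11: N, bond orders sum to 1 (valence 3) → 2 H
  atom 12: C, bond orders sum to 2 (valence 4) → 2 H
  atom 13: C, bond orders sum to 2 (valence 4) → 2 H
  atom 14: C, bond orders sum to 3 (valence 4) → 1 H
  atom 15: Br (halogen, monovalent) → 0 H
  atom 16: C, bond orders sum to 3 (valence 4) → 1 H
  atom 17: C, bond orders sum to 2 (valence 4) → 2 H
  atom 18: C, bond orders sum to 1 (valence 4) → 3 H
  atom 19: C, bond orders sum to 4 (valence 4) → 0 H
  atom 20: O, bond orders sum to 1 (valence 2) → 1 H
  atom 21: O, bond orders sum to 2 (valence 2) → 0 H
Total hydrogens: 18.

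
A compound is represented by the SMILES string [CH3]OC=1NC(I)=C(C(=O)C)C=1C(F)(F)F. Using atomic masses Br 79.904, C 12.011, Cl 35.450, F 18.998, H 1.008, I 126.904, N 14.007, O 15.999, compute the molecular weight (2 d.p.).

333.05 g/mol

First, the molecular formula is C8H7F3INO2 (counting implicit H from valence).
  C: 8 × 12.011 = 96.088
  F: 3 × 18.998 = 56.994
  H: 7 × 1.008 = 7.056
  I: 1 × 126.904 = 126.904
  N: 1 × 14.007 = 14.007
  O: 2 × 15.999 = 31.998
Sum: 8×12.011 + 3×18.998 + 7×1.008 + 1×126.904 + 1×14.007 + 2×15.999 = 333.047 → 333.05 g/mol.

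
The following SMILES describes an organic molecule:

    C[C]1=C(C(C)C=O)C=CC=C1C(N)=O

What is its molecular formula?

Walk through each heavy atom and fill implicit hydrogens from standard valence (C 4, N 3, O 2, S 2, halogen 1):
  atom 1: C, bond orders sum to 1 (valence 4) → 3 H
  atom 2: C with explicit H count 0
  atom 3: C, bond orders sum to 4 (valence 4) → 0 H
  atom 4: C, bond orders sum to 3 (valence 4) → 1 H
  atom 5: C, bond orders sum to 1 (valence 4) → 3 H
  atom 6: C, bond orders sum to 3 (valence 4) → 1 H
  atom 7: O, bond orders sum to 2 (valence 2) → 0 H
  atom 8: C, bond orders sum to 3 (valence 4) → 1 H
  atom 9: C, bond orders sum to 3 (valence 4) → 1 H
  atom 10: C, bond orders sum to 3 (valence 4) → 1 H
  atom 11: C, bond orders sum to 4 (valence 4) → 0 H
  atom 12: C, bond orders sum to 4 (valence 4) → 0 H
  atom 13: N, bond orders sum to 1 (valence 3) → 2 H
  atom 14: O, bond orders sum to 2 (valence 2) → 0 H
Totals → C:11, H:13, N:1, O:2.

C11H13NO2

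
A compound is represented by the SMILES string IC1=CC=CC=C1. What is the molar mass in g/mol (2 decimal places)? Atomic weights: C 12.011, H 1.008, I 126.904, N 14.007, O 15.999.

First, the molecular formula is C6H5I (counting implicit H from valence).
  C: 6 × 12.011 = 72.066
  H: 5 × 1.008 = 5.040
  I: 1 × 126.904 = 126.904
Sum: 6×12.011 + 5×1.008 + 1×126.904 = 204.010 → 204.01 g/mol.

204.01 g/mol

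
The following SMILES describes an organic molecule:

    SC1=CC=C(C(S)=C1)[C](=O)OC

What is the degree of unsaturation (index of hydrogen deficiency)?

5

Degree of unsaturation = (number of rings) + (number of π bonds).
Ring closures in the SMILES: 1.
π bonds: 4 double bonds (each 1 DoU) → 4 DoU from unsaturation.
Total DoU = 1 + 4 = 5.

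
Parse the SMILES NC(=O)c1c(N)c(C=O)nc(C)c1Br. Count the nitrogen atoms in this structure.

Scan the SMILES for N atoms (remember two-letter symbols like Cl and Br are single atoms).
Nitrogen count: 3.

3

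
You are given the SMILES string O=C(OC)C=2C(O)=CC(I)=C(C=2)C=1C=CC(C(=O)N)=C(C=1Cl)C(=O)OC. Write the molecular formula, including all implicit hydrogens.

C17H13ClINO6

Walk through each heavy atom and fill implicit hydrogens from standard valence (C 4, N 3, O 2, S 2, halogen 1):
  atom 1: O, bond orders sum to 2 (valence 2) → 0 H
  atom 2: C, bond orders sum to 4 (valence 4) → 0 H
  atom 3: O, bond orders sum to 2 (valence 2) → 0 H
  atom 4: C, bond orders sum to 1 (valence 4) → 3 H
  atom 5: C, bond orders sum to 4 (valence 4) → 0 H
  atom 6: C, bond orders sum to 4 (valence 4) → 0 H
  atom 7: O, bond orders sum to 1 (valence 2) → 1 H
  atom 8: C, bond orders sum to 3 (valence 4) → 1 H
  atom 9: C, bond orders sum to 4 (valence 4) → 0 H
  atom 10: I (halogen, monovalent) → 0 H
  atom 11: C, bond orders sum to 4 (valence 4) → 0 H
  atom 12: C, bond orders sum to 3 (valence 4) → 1 H
  atom 13: C, bond orders sum to 4 (valence 4) → 0 H
  atom 14: C, bond orders sum to 3 (valence 4) → 1 H
  atom 15: C, bond orders sum to 3 (valence 4) → 1 H
  atom 16: C, bond orders sum to 4 (valence 4) → 0 H
  atom 17: C, bond orders sum to 4 (valence 4) → 0 H
  atom 18: O, bond orders sum to 2 (valence 2) → 0 H
  atom 19: N, bond orders sum to 1 (valence 3) → 2 H
  atom 20: C, bond orders sum to 4 (valence 4) → 0 H
  atom 21: C, bond orders sum to 4 (valence 4) → 0 H
  atom 22: Cl (halogen, monovalent) → 0 H
  atom 23: C, bond orders sum to 4 (valence 4) → 0 H
  atom 24: O, bond orders sum to 2 (valence 2) → 0 H
  atom 25: O, bond orders sum to 2 (valence 2) → 0 H
  atom 26: C, bond orders sum to 1 (valence 4) → 3 H
Totals → C:17, H:13, Cl:1, I:1, N:1, O:6.
In Hill order: C17H13ClINO6.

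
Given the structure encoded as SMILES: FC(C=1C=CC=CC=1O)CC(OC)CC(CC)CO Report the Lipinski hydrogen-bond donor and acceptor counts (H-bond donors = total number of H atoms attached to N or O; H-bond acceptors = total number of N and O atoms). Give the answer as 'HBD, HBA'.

2, 3

Donors: find every N or O and count the H atoms it carries.
  atom 9 (O): bond orders sum to 1 → 1 H
  atom 12 (O): bond orders sum to 2 → 0 H
  atom 19 (O): bond orders sum to 1 → 1 H
Lipinski HBD = 2.
Acceptors: N atoms = 0, O atoms = 3 → HBA = 3.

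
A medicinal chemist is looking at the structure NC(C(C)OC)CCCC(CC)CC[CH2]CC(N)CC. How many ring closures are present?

0

In SMILES, each pair of matching ring-closure digits denotes one ring-closing bond; the number of such bonds equals the number of independent rings.
Ring-closure bonds here: 0.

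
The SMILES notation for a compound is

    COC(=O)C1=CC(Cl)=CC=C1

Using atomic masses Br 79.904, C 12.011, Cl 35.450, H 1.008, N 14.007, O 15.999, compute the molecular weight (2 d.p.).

170.59 g/mol

First, the molecular formula is C8H7ClO2 (counting implicit H from valence).
  C: 8 × 12.011 = 96.088
  Cl: 1 × 35.450 = 35.450
  H: 7 × 1.008 = 7.056
  O: 2 × 15.999 = 31.998
Sum: 8×12.011 + 1×35.450 + 7×1.008 + 2×15.999 = 170.592 → 170.59 g/mol.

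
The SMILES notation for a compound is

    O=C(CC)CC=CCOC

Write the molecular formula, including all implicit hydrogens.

Walk through each heavy atom and fill implicit hydrogens from standard valence (C 4, N 3, O 2, S 2, halogen 1):
  atom 1: O, bond orders sum to 2 (valence 2) → 0 H
  atom 2: C, bond orders sum to 4 (valence 4) → 0 H
  atom 3: C, bond orders sum to 2 (valence 4) → 2 H
  atom 4: C, bond orders sum to 1 (valence 4) → 3 H
  atom 5: C, bond orders sum to 2 (valence 4) → 2 H
  atom 6: C, bond orders sum to 3 (valence 4) → 1 H
  atom 7: C, bond orders sum to 3 (valence 4) → 1 H
  atom 8: C, bond orders sum to 2 (valence 4) → 2 H
  atom 9: O, bond orders sum to 2 (valence 2) → 0 H
  atom 10: C, bond orders sum to 1 (valence 4) → 3 H
Totals → C:8, H:14, O:2.

C8H14O2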